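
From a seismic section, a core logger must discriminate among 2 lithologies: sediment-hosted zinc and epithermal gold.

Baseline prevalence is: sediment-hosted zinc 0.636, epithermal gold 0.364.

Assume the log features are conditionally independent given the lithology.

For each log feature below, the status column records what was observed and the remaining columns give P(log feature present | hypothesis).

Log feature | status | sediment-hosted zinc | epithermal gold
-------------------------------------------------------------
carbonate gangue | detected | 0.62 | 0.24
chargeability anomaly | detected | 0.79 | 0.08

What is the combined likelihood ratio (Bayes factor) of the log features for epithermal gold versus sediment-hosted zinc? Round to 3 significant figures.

0.0392

Joint likelihood of the log feature pattern under each hypothesis:
  epithermal gold: 0.24 × 0.08 = 0.0192
  sediment-hosted zinc: 0.62 × 0.79 = 0.4898
Bayes factor = 0.0192 / 0.4898 ≈ 0.0392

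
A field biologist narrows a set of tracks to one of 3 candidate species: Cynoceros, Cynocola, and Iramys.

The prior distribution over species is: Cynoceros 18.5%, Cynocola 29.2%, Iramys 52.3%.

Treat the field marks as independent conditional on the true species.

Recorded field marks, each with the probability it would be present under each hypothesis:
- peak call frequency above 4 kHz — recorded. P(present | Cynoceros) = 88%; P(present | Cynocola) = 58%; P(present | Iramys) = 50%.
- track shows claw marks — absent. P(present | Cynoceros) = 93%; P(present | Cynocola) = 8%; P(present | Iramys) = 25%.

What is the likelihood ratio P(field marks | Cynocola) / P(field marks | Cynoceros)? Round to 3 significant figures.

8.66

Take the product of per-field mark likelihoods under each hypothesis (using 1 − P(present | H) for each absent field mark), then divide.
  Cynocola: 0.58 × (1 − 0.08) = 0.5336
  Cynoceros: 0.88 × (1 − 0.93) = 0.0616
Bayes factor = 0.5336 / 0.0616 ≈ 8.66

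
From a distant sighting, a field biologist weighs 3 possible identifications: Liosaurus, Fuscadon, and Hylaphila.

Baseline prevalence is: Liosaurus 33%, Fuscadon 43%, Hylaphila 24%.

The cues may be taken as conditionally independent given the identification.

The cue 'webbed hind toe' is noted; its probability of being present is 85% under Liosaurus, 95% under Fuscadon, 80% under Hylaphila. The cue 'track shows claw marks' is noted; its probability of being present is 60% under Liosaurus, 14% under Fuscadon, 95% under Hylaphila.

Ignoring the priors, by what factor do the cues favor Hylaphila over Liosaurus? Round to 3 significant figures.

Joint likelihood of the cue pattern under each hypothesis:
  Hylaphila: 0.80 × 0.95 = 0.76
  Liosaurus: 0.85 × 0.60 = 0.51
Bayes factor = 0.76 / 0.51 ≈ 1.49

1.49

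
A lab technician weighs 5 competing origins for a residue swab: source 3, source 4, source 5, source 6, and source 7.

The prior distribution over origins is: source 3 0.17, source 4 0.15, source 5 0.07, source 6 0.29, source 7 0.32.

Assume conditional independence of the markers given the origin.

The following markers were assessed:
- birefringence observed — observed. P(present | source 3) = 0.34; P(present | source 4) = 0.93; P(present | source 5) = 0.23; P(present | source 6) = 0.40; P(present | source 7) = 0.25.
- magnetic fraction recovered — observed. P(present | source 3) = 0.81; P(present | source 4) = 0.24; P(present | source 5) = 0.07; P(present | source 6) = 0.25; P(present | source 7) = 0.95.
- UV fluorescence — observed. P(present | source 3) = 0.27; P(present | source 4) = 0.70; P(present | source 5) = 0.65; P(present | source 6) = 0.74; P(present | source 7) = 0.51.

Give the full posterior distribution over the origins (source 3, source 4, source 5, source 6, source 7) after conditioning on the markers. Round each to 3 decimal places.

0.130, 0.242, 0.008, 0.221, 0.399

Multiply each prior by the joint likelihood of the marker pattern:
  source 3: 0.17 × 0.34 × 0.81 × 0.27 = 0.012641
  source 4: 0.15 × 0.93 × 0.24 × 0.70 = 0.023436
  source 5: 0.07 × 0.23 × 0.07 × 0.65 = 0.00073255
  source 6: 0.29 × 0.40 × 0.25 × 0.74 = 0.02146
  source 7: 0.32 × 0.25 × 0.95 × 0.51 = 0.03876
Marginal likelihood of the evidence = 0.097029.
P(source 3 | evidence) = 0.012641 / 0.097029 ≈ 0.130
P(source 4 | evidence) = 0.023436 / 0.097029 ≈ 0.242
P(source 5 | evidence) = 0.00073255 / 0.097029 ≈ 0.008
P(source 6 | evidence) = 0.02146 / 0.097029 ≈ 0.221
P(source 7 | evidence) = 0.03876 / 0.097029 ≈ 0.399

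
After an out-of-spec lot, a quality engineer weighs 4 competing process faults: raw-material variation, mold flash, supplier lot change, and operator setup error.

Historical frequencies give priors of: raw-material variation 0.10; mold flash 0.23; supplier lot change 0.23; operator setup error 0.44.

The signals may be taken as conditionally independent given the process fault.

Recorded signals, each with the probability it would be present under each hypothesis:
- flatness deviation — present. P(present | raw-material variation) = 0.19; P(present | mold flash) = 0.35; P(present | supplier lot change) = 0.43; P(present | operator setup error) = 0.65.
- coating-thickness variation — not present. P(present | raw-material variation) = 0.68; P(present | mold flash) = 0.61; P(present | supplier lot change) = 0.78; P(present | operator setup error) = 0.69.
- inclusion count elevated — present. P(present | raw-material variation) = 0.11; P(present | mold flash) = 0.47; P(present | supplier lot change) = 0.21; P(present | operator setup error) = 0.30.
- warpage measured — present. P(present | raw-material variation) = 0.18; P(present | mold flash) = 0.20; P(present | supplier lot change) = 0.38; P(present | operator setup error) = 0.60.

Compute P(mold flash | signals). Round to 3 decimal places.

By Bayes' rule with conditional independence, the unnormalized weight for each hypothesis is prior × ∏ likelihoods (using 1 − P(present | H) for each absent signal):
  raw-material variation: 0.10 × 0.19 × (1 − 0.68) × 0.11 × 0.18 = 0.00012038
  mold flash: 0.23 × 0.35 × (1 − 0.61) × 0.47 × 0.20 = 0.0029511
  supplier lot change: 0.23 × 0.43 × (1 − 0.78) × 0.21 × 0.38 = 0.0017363
  operator setup error: 0.44 × 0.65 × (1 − 0.69) × 0.30 × 0.60 = 0.015959
The unnormalized weights sum to 0.020767.
P(mold flash | evidence) = 0.0029511 / 0.020767 ≈ 0.142.

0.142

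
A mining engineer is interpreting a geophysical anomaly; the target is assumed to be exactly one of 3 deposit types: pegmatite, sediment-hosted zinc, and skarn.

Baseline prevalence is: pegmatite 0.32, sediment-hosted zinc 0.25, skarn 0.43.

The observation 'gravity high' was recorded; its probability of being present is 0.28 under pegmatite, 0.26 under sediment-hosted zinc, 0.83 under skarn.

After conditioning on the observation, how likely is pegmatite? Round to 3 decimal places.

0.175

For each hypothesis, the unnormalized posterior weight is prior × likelihood:
  pegmatite: 0.32 × 0.28 = 0.0896
  sediment-hosted zinc: 0.25 × 0.26 = 0.065
  skarn: 0.43 × 0.83 = 0.3569
The unnormalized weights sum to 0.5115.
P(pegmatite | evidence) = 0.0896 / 0.5115 ≈ 0.175.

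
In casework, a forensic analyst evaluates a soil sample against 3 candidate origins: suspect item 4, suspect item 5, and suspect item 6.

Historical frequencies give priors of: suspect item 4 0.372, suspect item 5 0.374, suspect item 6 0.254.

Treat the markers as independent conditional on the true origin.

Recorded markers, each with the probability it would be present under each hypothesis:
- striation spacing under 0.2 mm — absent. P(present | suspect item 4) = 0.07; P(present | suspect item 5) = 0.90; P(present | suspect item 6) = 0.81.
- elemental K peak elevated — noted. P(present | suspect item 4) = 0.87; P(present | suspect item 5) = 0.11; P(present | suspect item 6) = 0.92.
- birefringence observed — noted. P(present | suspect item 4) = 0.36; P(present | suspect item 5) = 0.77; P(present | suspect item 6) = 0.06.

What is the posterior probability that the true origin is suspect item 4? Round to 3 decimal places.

For each hypothesis, the unnormalized posterior weight is prior × product of the marker likelihoods (using 1 − P(present | H) for each absent marker):
  suspect item 4: 0.372 × (1 − 0.07) × 0.87 × 0.36 = 0.10835
  suspect item 5: 0.374 × (1 − 0.90) × 0.11 × 0.77 = 0.0031678
  suspect item 6: 0.254 × (1 − 0.81) × 0.92 × 0.06 = 0.002664
Marginal likelihood of the evidence = 0.11419.
P(suspect item 4 | evidence) = 0.10835 / 0.11419 ≈ 0.949.

0.949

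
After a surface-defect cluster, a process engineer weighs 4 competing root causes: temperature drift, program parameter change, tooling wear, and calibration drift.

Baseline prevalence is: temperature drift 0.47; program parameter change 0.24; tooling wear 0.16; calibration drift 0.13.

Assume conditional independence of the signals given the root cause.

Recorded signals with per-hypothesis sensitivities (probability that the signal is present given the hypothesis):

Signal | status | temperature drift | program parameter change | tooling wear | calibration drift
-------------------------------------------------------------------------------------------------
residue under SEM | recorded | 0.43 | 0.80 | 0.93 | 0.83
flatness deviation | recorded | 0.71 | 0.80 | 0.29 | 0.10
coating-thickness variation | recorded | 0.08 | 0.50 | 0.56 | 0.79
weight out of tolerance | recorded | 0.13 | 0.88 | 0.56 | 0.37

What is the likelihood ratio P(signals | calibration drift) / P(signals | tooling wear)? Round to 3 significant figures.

0.287

Take the product of per-signal likelihoods under each hypothesis, then divide.
  calibration drift: 0.83 × 0.10 × 0.79 × 0.37 = 0.024261
  tooling wear: 0.93 × 0.29 × 0.56 × 0.56 = 0.084578
Bayes factor = 0.024261 / 0.084578 ≈ 0.287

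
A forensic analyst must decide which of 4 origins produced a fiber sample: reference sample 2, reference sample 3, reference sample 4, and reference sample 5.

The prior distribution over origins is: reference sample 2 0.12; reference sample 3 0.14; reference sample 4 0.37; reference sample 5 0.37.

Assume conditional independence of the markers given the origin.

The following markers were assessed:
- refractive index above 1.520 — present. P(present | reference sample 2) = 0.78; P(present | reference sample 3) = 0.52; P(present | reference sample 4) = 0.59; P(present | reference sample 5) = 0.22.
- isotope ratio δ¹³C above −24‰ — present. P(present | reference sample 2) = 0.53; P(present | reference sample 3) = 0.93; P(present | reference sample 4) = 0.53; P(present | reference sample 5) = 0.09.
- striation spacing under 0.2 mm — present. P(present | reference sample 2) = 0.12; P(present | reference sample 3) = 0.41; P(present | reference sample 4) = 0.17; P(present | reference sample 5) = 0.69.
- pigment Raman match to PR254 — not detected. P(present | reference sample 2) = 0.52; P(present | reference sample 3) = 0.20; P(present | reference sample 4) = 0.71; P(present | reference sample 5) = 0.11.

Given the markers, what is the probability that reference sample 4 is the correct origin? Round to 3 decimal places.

Multiply each prior by the joint likelihood of the marker pattern (using 1 − P(present | H) for each absent marker):
  reference sample 2: 0.12 × 0.78 × 0.53 × 0.12 × (1 − 0.52) = 0.0028574
  reference sample 3: 0.14 × 0.52 × 0.93 × 0.41 × (1 − 0.20) = 0.022207
  reference sample 4: 0.37 × 0.59 × 0.53 × 0.17 × (1 − 0.71) = 0.005704
  reference sample 5: 0.37 × 0.22 × 0.09 × 0.69 × (1 − 0.11) = 0.0044989
Marginal likelihood of the evidence = 0.035267.
P(reference sample 4 | evidence) = 0.005704 / 0.035267 ≈ 0.162.

0.162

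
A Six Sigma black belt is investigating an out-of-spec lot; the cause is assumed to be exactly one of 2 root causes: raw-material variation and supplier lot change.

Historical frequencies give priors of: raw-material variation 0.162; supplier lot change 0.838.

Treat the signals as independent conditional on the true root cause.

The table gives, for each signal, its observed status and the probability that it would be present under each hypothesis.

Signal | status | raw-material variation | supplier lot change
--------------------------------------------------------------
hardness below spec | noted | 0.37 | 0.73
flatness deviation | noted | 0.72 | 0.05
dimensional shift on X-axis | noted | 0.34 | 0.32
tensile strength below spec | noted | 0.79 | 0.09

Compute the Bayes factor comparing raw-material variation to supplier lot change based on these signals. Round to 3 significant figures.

Take the product of per-signal likelihoods under each hypothesis, then divide.
  raw-material variation: 0.37 × 0.72 × 0.34 × 0.79 = 0.071555
  supplier lot change: 0.73 × 0.05 × 0.32 × 0.09 = 0.0010512
Bayes factor = 0.071555 / 0.0010512 ≈ 68.1

68.1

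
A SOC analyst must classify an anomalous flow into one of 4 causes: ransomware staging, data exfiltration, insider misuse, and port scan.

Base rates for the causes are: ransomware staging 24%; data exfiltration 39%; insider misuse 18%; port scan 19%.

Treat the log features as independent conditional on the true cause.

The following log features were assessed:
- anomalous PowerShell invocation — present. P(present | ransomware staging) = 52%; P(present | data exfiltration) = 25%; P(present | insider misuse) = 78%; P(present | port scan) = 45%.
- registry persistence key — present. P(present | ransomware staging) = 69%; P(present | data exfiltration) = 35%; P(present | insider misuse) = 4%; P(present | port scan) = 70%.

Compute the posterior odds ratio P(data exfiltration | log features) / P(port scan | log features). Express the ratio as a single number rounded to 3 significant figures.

0.570

Posterior odds equal prior odds times the likelihood ratio; only the two competing hypotheses matter.
  data exfiltration: 0.39 × 0.25 × 0.35 = 0.034125
  port scan: 0.19 × 0.45 × 0.70 = 0.05985
Odds(data exfiltration : port scan) = 0.034125 / 0.05985 ≈ 0.570.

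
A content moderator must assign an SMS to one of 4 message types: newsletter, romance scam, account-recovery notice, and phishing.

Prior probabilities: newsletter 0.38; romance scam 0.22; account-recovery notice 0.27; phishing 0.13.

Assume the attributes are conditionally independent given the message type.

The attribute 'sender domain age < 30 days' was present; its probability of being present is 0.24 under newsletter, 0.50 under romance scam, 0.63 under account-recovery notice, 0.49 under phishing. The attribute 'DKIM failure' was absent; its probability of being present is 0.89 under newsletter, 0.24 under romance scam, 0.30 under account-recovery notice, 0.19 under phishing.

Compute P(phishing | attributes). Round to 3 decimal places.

0.195

By Bayes' rule with conditional independence, the unnormalized weight for each hypothesis is prior × ∏ likelihoods (using 1 − P(present | H) for each absent attribute):
  newsletter: 0.38 × 0.24 × (1 − 0.89) = 0.010032
  romance scam: 0.22 × 0.50 × (1 − 0.24) = 0.0836
  account-recovery notice: 0.27 × 0.63 × (1 − 0.30) = 0.11907
  phishing: 0.13 × 0.49 × (1 − 0.19) = 0.051597
The unnormalized weights sum to 0.2643.
P(phishing | evidence) = 0.051597 / 0.2643 ≈ 0.195.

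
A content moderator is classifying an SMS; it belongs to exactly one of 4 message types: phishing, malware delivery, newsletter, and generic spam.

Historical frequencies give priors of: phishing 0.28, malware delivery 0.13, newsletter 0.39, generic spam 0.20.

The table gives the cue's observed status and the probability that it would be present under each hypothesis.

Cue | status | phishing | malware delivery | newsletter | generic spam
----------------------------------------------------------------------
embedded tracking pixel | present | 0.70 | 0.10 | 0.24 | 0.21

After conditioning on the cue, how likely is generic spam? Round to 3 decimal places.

0.122

Multiply each prior by the likelihood of the cue:
  phishing: 0.28 × 0.70 = 0.196
  malware delivery: 0.13 × 0.10 = 0.013
  newsletter: 0.39 × 0.24 = 0.0936
  generic spam: 0.20 × 0.21 = 0.042
Normalizing constant Z = 0.196 + 0.013 + 0.0936 + 0.042 = 0.3446.
P(generic spam | evidence) = 0.042 / 0.3446 ≈ 0.122.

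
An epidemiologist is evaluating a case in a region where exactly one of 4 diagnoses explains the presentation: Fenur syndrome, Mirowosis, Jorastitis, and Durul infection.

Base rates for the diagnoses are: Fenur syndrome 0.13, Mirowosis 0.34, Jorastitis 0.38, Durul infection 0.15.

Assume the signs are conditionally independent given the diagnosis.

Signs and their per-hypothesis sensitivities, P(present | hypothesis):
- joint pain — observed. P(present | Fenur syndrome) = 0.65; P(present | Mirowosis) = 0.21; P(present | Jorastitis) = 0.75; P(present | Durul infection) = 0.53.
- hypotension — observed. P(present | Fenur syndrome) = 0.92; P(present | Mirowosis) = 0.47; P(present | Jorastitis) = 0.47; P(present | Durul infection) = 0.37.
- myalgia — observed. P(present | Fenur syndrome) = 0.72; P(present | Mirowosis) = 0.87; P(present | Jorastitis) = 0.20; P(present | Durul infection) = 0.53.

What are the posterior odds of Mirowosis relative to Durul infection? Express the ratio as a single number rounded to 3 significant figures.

Unnormalized posterior weight (prior times the sign likelihoods) for each of the two hypotheses:
  Mirowosis: 0.34 × 0.21 × 0.47 × 0.87 = 0.029195
  Durul infection: 0.15 × 0.53 × 0.37 × 0.53 = 0.01559
Posterior odds = 0.029195 / 0.01559 ≈ 1.87.

1.87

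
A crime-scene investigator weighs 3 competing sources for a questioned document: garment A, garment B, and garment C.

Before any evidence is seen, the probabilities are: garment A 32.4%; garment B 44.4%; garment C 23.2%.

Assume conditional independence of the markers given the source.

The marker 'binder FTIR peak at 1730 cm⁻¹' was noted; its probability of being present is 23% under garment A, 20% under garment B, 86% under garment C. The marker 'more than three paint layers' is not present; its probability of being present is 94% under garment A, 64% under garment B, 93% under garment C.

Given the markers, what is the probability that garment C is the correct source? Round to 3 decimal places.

0.277

Multiply each prior by the joint likelihood of the marker pattern (using 1 − P(present | H) for each absent marker):
  garment A: 0.324 × 0.23 × (1 − 0.94) = 0.0044712
  garment B: 0.444 × 0.20 × (1 − 0.64) = 0.031968
  garment C: 0.232 × 0.86 × (1 − 0.93) = 0.013966
Marginal likelihood of the evidence = 0.050406.
P(garment C | evidence) = 0.013966 / 0.050406 ≈ 0.277.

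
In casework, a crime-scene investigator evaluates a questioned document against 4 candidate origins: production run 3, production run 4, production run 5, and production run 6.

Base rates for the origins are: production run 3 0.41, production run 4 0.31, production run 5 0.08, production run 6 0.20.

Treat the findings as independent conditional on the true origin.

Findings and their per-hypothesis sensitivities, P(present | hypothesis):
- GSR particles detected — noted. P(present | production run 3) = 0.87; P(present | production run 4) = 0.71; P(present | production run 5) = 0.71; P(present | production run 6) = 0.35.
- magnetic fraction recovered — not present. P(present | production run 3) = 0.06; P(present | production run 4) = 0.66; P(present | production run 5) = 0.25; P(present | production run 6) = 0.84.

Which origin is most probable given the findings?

By Bayes' rule with conditional independence, the unnormalized weight for each hypothesis is prior × ∏ likelihoods (using 1 − P(present | H) for each absent finding):
  production run 3: 0.41 × 0.87 × (1 − 0.06) = 0.3353
  production run 4: 0.31 × 0.71 × (1 − 0.66) = 0.074834
  production run 5: 0.08 × 0.71 × (1 − 0.25) = 0.0426
  production run 6: 0.20 × 0.35 × (1 − 0.84) = 0.0112
Normalizing constant Z = 0.3353 + 0.074834 + 0.0426 + 0.0112 = 0.46393.
P(production run 3 | evidence) ≈ 0.3353 / 0.46393 ≈ 0.723
P(production run 4 | evidence) ≈ 0.074834 / 0.46393 ≈ 0.161
P(production run 5 | evidence) ≈ 0.0426 / 0.46393 ≈ 0.092
P(production run 6 | evidence) ≈ 0.0112 / 0.46393 ≈ 0.024
The largest is 0.723, so production run 3 is most probable.

production run 3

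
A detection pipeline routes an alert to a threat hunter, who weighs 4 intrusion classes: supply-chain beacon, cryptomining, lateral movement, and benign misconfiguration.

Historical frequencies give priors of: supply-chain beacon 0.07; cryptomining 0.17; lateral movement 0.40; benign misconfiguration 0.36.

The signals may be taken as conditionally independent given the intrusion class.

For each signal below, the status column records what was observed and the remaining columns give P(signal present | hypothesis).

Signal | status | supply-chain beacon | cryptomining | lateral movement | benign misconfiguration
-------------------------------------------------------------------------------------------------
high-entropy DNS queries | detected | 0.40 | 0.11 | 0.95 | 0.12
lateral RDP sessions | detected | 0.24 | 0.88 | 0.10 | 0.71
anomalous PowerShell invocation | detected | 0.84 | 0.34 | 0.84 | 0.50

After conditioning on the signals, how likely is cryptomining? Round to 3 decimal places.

For each hypothesis, the unnormalized posterior weight is prior × product of the signal likelihoods:
  supply-chain beacon: 0.07 × 0.40 × 0.24 × 0.84 = 0.0056448
  cryptomining: 0.17 × 0.11 × 0.88 × 0.34 = 0.005595
  lateral movement: 0.40 × 0.95 × 0.10 × 0.84 = 0.03192
  benign misconfiguration: 0.36 × 0.12 × 0.71 × 0.50 = 0.015336
Normalizing constant Z = 0.0056448 + 0.005595 + 0.03192 + 0.015336 = 0.058496.
P(cryptomining | evidence) = 0.005595 / 0.058496 ≈ 0.096.

0.096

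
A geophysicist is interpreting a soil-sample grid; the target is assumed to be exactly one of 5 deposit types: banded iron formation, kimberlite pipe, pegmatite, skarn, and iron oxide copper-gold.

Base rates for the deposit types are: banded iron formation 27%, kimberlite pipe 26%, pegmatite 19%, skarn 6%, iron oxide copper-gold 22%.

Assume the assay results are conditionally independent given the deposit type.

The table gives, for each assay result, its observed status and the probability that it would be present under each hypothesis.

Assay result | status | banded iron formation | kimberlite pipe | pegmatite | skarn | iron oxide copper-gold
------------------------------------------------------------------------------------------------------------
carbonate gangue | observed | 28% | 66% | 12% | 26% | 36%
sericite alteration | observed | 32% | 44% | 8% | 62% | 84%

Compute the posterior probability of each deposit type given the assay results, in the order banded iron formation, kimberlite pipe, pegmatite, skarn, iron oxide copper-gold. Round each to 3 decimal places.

0.136, 0.425, 0.010, 0.054, 0.374

Multiply each prior by the joint likelihood of the assay result pattern:
  banded iron formation: 0.27 × 0.28 × 0.32 = 0.024192
  kimberlite pipe: 0.26 × 0.66 × 0.44 = 0.075504
  pegmatite: 0.19 × 0.12 × 0.08 = 0.001824
  skarn: 0.06 × 0.26 × 0.62 = 0.009672
  iron oxide copper-gold: 0.22 × 0.36 × 0.84 = 0.066528
Normalizing constant Z = 0.024192 + 0.075504 + 0.001824 + 0.009672 + 0.066528 = 0.17772.
P(banded iron formation | evidence) = 0.024192 / 0.17772 ≈ 0.136
P(kimberlite pipe | evidence) = 0.075504 / 0.17772 ≈ 0.425
P(pegmatite | evidence) = 0.001824 / 0.17772 ≈ 0.010
P(skarn | evidence) = 0.009672 / 0.17772 ≈ 0.054
P(iron oxide copper-gold | evidence) = 0.066528 / 0.17772 ≈ 0.374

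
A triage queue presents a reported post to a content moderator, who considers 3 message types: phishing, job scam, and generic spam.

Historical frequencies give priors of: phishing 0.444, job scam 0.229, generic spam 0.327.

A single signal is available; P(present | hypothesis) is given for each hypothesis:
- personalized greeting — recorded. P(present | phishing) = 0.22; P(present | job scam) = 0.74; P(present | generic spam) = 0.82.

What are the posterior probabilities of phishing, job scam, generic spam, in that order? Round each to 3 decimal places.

0.182, 0.317, 0.501

Multiply each prior by the likelihood of the signal:
  phishing: 0.444 × 0.22 = 0.09768
  job scam: 0.229 × 0.74 = 0.16946
  generic spam: 0.327 × 0.82 = 0.26814
Normalizing constant Z = 0.09768 + 0.16946 + 0.26814 = 0.53528.
P(phishing | evidence) = 0.09768 / 0.53528 ≈ 0.182
P(job scam | evidence) = 0.16946 / 0.53528 ≈ 0.317
P(generic spam | evidence) = 0.26814 / 0.53528 ≈ 0.501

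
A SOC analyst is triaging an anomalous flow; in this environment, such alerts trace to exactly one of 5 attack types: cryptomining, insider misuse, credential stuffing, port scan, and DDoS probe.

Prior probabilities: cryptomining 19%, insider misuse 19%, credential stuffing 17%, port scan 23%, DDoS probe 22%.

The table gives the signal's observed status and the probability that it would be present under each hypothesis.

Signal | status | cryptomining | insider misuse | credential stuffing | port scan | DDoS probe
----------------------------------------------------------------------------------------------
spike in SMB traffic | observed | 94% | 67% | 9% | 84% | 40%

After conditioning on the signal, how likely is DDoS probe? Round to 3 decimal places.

Multiply each prior by the likelihood of the signal:
  cryptomining: 0.19 × 0.94 = 0.1786
  insider misuse: 0.19 × 0.67 = 0.1273
  credential stuffing: 0.17 × 0.09 = 0.0153
  port scan: 0.23 × 0.84 = 0.1932
  DDoS probe: 0.22 × 0.40 = 0.088
The unnormalized weights sum to 0.6024.
P(DDoS probe | evidence) = 0.088 / 0.6024 ≈ 0.146.

0.146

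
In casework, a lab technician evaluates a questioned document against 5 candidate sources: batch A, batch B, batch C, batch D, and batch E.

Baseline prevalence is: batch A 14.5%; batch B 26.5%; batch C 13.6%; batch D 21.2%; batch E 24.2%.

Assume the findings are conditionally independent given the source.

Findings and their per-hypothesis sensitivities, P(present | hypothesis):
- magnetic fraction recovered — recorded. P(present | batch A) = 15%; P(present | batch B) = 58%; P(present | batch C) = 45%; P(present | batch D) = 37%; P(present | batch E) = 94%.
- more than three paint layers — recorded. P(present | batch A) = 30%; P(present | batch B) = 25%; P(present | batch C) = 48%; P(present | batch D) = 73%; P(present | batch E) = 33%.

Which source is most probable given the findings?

For each hypothesis, the unnormalized posterior weight is prior × product of the finding likelihoods:
  batch A: 0.145 × 0.15 × 0.30 = 0.006525
  batch B: 0.265 × 0.58 × 0.25 = 0.038425
  batch C: 0.136 × 0.45 × 0.48 = 0.029376
  batch D: 0.212 × 0.37 × 0.73 = 0.057261
  batch E: 0.242 × 0.94 × 0.33 = 0.075068
The unnormalized weights sum to 0.20666.
P(batch A | evidence) ≈ 0.006525 / 0.20666 ≈ 0.032
P(batch B | evidence) ≈ 0.038425 / 0.20666 ≈ 0.186
P(batch C | evidence) ≈ 0.029376 / 0.20666 ≈ 0.142
P(batch D | evidence) ≈ 0.057261 / 0.20666 ≈ 0.277
P(batch E | evidence) ≈ 0.075068 / 0.20666 ≈ 0.363
The largest is 0.363, so batch E is most probable.

batch E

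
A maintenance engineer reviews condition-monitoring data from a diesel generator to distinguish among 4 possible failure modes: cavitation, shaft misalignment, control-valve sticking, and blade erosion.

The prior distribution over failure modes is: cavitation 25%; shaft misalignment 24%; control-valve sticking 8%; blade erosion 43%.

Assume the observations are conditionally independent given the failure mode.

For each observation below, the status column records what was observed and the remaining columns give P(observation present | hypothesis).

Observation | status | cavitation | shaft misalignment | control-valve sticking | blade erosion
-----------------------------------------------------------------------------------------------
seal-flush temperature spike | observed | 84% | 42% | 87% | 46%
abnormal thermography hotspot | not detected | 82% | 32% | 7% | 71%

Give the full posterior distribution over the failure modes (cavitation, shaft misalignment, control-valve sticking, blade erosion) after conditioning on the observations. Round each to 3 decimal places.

0.165, 0.300, 0.283, 0.251

By Bayes' rule with conditional independence, the unnormalized weight for each hypothesis is prior × ∏ likelihoods (using 1 − P(present | H) for each absent observation):
  cavitation: 0.25 × 0.84 × (1 − 0.82) = 0.0378
  shaft misalignment: 0.24 × 0.42 × (1 − 0.32) = 0.068544
  control-valve sticking: 0.08 × 0.87 × (1 − 0.07) = 0.064728
  blade erosion: 0.43 × 0.46 × (1 − 0.71) = 0.057362
The unnormalized weights sum to 0.22843.
P(cavitation | evidence) = 0.0378 / 0.22843 ≈ 0.165
P(shaft misalignment | evidence) = 0.068544 / 0.22843 ≈ 0.300
P(control-valve sticking | evidence) = 0.064728 / 0.22843 ≈ 0.283
P(blade erosion | evidence) = 0.057362 / 0.22843 ≈ 0.251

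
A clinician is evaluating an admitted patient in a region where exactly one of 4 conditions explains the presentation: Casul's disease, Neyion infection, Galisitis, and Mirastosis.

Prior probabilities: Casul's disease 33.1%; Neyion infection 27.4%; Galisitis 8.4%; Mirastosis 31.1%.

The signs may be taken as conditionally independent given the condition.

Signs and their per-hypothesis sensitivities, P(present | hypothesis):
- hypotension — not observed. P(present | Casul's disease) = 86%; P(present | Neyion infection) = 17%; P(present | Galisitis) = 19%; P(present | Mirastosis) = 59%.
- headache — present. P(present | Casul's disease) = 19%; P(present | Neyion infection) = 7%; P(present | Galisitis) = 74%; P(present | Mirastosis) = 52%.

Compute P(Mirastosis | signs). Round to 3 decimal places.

0.469

Multiply each prior by the joint likelihood of the sign pattern (using 1 − P(present | H) for each absent sign):
  Casul's disease: 0.331 × (1 − 0.86) × 0.19 = 0.0088046
  Neyion infection: 0.274 × (1 − 0.17) × 0.07 = 0.015919
  Galisitis: 0.084 × (1 − 0.19) × 0.74 = 0.05035
  Mirastosis: 0.311 × (1 − 0.59) × 0.52 = 0.066305
The unnormalized weights sum to 0.14138.
P(Mirastosis | evidence) = 0.066305 / 0.14138 ≈ 0.469.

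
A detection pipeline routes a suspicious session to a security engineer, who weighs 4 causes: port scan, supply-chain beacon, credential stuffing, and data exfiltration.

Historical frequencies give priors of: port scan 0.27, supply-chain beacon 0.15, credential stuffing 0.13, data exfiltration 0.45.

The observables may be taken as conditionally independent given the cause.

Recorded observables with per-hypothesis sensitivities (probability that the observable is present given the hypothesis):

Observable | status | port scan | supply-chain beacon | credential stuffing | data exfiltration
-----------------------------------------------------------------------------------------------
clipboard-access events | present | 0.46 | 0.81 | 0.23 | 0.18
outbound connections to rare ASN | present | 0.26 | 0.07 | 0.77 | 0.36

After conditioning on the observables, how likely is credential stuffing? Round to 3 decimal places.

0.248

Multiply each prior by the joint likelihood of the observable pattern:
  port scan: 0.27 × 0.46 × 0.26 = 0.032292
  supply-chain beacon: 0.15 × 0.81 × 0.07 = 0.008505
  credential stuffing: 0.13 × 0.23 × 0.77 = 0.023023
  data exfiltration: 0.45 × 0.18 × 0.36 = 0.02916
Marginal likelihood of the evidence = 0.09298.
P(credential stuffing | evidence) = 0.023023 / 0.09298 ≈ 0.248.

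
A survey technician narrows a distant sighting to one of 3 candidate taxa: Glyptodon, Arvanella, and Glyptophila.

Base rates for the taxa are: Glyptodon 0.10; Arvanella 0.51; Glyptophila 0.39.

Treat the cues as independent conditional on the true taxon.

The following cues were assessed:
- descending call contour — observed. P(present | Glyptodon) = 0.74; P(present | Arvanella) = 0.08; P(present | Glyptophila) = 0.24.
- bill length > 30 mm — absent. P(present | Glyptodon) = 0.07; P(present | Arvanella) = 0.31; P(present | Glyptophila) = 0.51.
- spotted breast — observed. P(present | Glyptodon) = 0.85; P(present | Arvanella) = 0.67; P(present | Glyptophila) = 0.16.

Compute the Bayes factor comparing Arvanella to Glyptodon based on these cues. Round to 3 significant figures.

0.0632

The Bayes factor is the ratio of the joint likelihoods of the cue pattern under the two hypotheses (using 1 − P(present | H) for each absent cue).
  Arvanella: 0.08 × (1 − 0.31) × 0.67 = 0.036984
  Glyptodon: 0.74 × (1 − 0.07) × 0.85 = 0.58497
Bayes factor = 0.036984 / 0.58497 ≈ 0.0632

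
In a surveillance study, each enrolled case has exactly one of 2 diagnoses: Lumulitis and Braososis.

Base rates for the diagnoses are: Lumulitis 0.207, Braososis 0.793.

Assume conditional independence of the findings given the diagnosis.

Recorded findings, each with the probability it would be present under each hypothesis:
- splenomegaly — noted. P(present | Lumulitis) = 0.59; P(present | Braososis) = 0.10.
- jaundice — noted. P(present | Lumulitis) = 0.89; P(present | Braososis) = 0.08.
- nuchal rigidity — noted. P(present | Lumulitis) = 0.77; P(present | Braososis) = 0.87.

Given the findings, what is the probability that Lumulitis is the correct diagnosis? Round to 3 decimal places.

By Bayes' rule with conditional independence, the unnormalized weight for each hypothesis is prior × ∏ likelihoods:
  Lumulitis: 0.207 × 0.59 × 0.89 × 0.77 = 0.083696
  Braososis: 0.793 × 0.10 × 0.08 × 0.87 = 0.0055193
The unnormalized weights sum to 0.089215.
P(Lumulitis | evidence) = 0.083696 / 0.089215 ≈ 0.938.

0.938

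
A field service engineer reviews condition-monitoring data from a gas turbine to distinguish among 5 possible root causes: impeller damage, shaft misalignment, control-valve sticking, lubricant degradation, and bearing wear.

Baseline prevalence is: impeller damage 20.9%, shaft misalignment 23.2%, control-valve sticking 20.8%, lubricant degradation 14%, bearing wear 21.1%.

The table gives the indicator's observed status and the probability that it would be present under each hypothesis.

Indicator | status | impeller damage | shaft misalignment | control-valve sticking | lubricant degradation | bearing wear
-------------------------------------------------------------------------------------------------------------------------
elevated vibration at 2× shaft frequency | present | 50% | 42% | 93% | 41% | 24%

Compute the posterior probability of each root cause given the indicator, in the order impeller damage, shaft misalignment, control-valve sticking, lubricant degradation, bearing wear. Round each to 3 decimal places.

By Bayes' rule, the unnormalized weight for each hypothesis is prior × likelihood:
  impeller damage: 0.209 × 0.50 = 0.1045
  shaft misalignment: 0.232 × 0.42 = 0.09744
  control-valve sticking: 0.208 × 0.93 = 0.19344
  lubricant degradation: 0.140 × 0.41 = 0.0574
  bearing wear: 0.211 × 0.24 = 0.05064
The unnormalized weights sum to 0.50342.
P(impeller damage | evidence) = 0.1045 / 0.50342 ≈ 0.208
P(shaft misalignment | evidence) = 0.09744 / 0.50342 ≈ 0.194
P(control-valve sticking | evidence) = 0.19344 / 0.50342 ≈ 0.384
P(lubricant degradation | evidence) = 0.0574 / 0.50342 ≈ 0.114
P(bearing wear | evidence) = 0.05064 / 0.50342 ≈ 0.101

0.208, 0.194, 0.384, 0.114, 0.101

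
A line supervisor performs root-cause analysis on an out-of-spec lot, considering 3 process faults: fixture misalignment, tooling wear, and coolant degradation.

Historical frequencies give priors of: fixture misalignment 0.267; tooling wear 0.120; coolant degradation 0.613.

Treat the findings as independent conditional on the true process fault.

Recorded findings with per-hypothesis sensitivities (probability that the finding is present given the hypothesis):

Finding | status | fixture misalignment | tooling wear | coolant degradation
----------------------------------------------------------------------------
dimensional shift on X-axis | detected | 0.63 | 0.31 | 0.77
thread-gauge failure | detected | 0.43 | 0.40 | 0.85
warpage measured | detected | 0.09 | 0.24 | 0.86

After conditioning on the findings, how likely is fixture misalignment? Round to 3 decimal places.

0.018

By Bayes' rule with conditional independence, the unnormalized weight for each hypothesis is prior × ∏ likelihoods:
  fixture misalignment: 0.267 × 0.63 × 0.43 × 0.09 = 0.0065097
  tooling wear: 0.120 × 0.31 × 0.40 × 0.24 = 0.0035712
  coolant degradation: 0.613 × 0.77 × 0.85 × 0.86 = 0.34504
The unnormalized weights sum to 0.35512.
P(fixture misalignment | evidence) = 0.0065097 / 0.35512 ≈ 0.018.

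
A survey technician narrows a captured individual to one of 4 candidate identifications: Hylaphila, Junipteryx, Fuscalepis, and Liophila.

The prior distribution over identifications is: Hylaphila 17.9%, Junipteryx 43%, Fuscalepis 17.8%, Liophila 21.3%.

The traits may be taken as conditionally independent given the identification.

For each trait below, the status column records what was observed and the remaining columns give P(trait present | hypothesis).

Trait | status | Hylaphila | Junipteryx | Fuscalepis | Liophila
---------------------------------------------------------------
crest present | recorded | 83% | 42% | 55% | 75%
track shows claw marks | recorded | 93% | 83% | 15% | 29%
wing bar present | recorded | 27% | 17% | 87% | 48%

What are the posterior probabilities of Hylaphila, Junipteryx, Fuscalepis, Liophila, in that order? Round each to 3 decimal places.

For each hypothesis, the unnormalized posterior weight is prior × product of the trait likelihoods:
  Hylaphila: 0.179 × 0.83 × 0.93 × 0.27 = 0.037306
  Junipteryx: 0.430 × 0.42 × 0.83 × 0.17 = 0.025483
  Fuscalepis: 0.178 × 0.55 × 0.15 × 0.87 = 0.012776
  Liophila: 0.213 × 0.75 × 0.29 × 0.48 = 0.022237
Normalizing constant Z = 0.037306 + 0.025483 + 0.012776 + 0.022237 = 0.097802.
P(Hylaphila | evidence) = 0.037306 / 0.097802 ≈ 0.381
P(Junipteryx | evidence) = 0.025483 / 0.097802 ≈ 0.261
P(Fuscalepis | evidence) = 0.012776 / 0.097802 ≈ 0.131
P(Liophila | evidence) = 0.022237 / 0.097802 ≈ 0.227

0.381, 0.261, 0.131, 0.227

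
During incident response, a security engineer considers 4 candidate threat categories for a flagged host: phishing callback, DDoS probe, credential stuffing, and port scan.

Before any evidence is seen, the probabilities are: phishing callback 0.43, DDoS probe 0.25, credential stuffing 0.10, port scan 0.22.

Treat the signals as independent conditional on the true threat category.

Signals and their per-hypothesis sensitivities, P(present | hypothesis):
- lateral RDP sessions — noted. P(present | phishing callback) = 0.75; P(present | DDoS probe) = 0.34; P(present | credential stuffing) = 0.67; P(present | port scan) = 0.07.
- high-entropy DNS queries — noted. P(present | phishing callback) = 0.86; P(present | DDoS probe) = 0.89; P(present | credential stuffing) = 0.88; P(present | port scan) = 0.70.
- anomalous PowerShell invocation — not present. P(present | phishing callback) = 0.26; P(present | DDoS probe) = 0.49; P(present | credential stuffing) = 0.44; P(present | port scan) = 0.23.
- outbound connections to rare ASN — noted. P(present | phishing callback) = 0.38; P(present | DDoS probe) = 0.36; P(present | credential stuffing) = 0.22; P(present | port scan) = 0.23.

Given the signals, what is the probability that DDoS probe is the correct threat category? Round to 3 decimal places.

For each hypothesis, the unnormalized posterior weight is prior × product of the signal likelihoods (using 1 − P(present | H) for each absent signal):
  phishing callback: 0.43 × 0.75 × 0.86 × (1 − 0.26) × 0.38 = 0.077991
  DDoS probe: 0.25 × 0.34 × 0.89 × (1 − 0.49) × 0.36 = 0.013889
  credential stuffing: 0.10 × 0.67 × 0.88 × (1 − 0.44) × 0.22 = 0.0072639
  port scan: 0.22 × 0.07 × 0.70 × (1 − 0.23) × 0.23 = 0.0019091
The unnormalized weights sum to 0.10105.
P(DDoS probe | evidence) = 0.013889 / 0.10105 ≈ 0.137.

0.137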